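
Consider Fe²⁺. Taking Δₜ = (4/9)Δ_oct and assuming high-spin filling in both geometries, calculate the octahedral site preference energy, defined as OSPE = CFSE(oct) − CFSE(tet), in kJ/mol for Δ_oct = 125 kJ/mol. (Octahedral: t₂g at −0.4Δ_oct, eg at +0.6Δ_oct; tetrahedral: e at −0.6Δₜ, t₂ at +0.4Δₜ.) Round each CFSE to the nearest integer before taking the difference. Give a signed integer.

-17

Fe is in group 8, so Fe²⁺ is d⁶ (8 − 2 = 6).
Octahedral high-spin t2g^4 e_g^2: CFSE = -0.4 × 125 = -50 kJ/mol.
Tetrahedral e^3 t2^3 gives -0.6Δₜ = -0.6 × (4/9) × 125 = -33 kJ/mol.
OSPE = -50 − (-33) = -17 kJ/mol.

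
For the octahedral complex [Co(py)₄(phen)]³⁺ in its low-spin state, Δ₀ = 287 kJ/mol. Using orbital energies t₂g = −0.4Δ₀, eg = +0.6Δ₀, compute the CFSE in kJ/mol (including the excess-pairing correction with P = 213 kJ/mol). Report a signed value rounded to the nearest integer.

-263

Ligand charges: 4×(+0) from py and 1×(+0) from phen sum to +0; with overall charge +3, Co is +3.
Co³⁺: group 9, so d-count = 9 − 3 = 6.
The d⁶ electrons fill as t₂g⁶ eg⁰.
CFSE(orbital) = 6×(-0.4Δ₀) + 0×(0.6Δ₀) = -2.4Δ₀; with Δ₀ = 287 kJ/mol that is -689 kJ/mol.
Pairing penalty: 3 pairs vs 1 in the high-spin reference → 2 extra × P = 426 kJ/mol.
Overall CFSE = -689 + 426 = -263 kJ/mol.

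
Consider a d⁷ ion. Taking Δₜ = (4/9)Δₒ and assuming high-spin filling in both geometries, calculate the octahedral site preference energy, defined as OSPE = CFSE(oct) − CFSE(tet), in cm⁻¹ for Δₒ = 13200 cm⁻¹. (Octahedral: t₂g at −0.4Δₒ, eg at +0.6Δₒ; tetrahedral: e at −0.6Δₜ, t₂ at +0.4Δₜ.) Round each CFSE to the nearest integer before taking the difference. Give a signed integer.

-3520

Octahedral high-spin t₂g⁵ eg²: CFSE = -0.8 × 13200 = -10560 cm⁻¹.
Tetrahedral: e⁴ t₂³, CFSE = 4(−0.6) + 3(+0.4) = -1.2Δₜ = -1.2 × (4/9) × 13200 = -7040 cm⁻¹.
Subtracting, OSPE = -10560 − (-7040) = -3520 cm⁻¹.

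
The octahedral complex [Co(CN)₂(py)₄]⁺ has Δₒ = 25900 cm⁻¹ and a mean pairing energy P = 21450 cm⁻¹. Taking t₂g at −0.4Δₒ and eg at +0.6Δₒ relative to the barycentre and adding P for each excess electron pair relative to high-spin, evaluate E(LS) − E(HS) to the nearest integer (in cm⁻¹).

Ligand charges: 2×(-1) from CN⁻ and 4×(+0) from py sum to -2; with overall charge +1, Co is +3.
Group 9 minus oxidation state +3 gives a d⁶ configuration for Co³⁺.
In the high-spin limit (t₂g⁴ eg²) the orbital term is -0.4Δₒ = -10360 cm⁻¹, with no excess pairing.
Low-spin: t₂g⁶ eg⁰, orbital CFSE = -2.4Δₒ = -62160 cm⁻¹; plus 2 excess pairs × P = +42900 cm⁻¹; total -19260 cm⁻¹.
Thus E(LS) − E(HS) = -8900 cm⁻¹.

-8900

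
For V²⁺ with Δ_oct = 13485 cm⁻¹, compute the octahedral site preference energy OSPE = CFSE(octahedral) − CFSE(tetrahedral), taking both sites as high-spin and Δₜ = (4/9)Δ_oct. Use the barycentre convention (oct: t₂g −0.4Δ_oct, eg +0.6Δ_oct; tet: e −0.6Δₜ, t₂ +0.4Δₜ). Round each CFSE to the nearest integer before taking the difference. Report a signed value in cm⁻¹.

-11387

Group 5 minus oxidation state +2 gives a d³ configuration for V²⁺.
Octahedral high-spin t2g^3 e_g^0: CFSE = -1.2 × 13485 = -16182 cm⁻¹.
Tetrahedral e^2 t2^1 gives -0.8Δₜ = -0.8 × (4/9) × 13485 = -4795 cm⁻¹.
Subtracting, OSPE = -16182 − (-4795) = -11387 cm⁻¹.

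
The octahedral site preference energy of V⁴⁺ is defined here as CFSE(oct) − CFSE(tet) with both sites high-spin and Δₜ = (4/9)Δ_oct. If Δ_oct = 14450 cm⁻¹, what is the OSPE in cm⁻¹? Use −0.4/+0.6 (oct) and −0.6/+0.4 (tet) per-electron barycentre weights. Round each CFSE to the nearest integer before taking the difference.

V is in group 5, so V⁴⁺ is d¹ (5 − 4 = 1).
In an octahedral site d¹ (HS) is t₂g¹ eg⁰, giving CFSE(oct) = -0.4Δ_oct = -5780 cm⁻¹.
Tetrahedral e¹ t₂⁰ gives -0.6Δₜ = -0.6 × (4/9) × 14450 = -3853 cm⁻¹.
OSPE = CFSE(oct) − CFSE(tet) = -5780 − (-3853) = -1927 cm⁻¹.

-1927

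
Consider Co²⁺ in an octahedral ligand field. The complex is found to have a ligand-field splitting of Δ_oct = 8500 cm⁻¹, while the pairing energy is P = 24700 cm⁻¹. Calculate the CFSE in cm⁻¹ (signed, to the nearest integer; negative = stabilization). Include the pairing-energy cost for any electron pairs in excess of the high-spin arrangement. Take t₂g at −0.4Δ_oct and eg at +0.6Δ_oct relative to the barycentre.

-6800

Co²⁺: group 9, so d-count = 9 − 2 = 7.
With Δ_oct < P the complex is high-spin.
Configuration: t₂g⁵ eg².
Orbital CFSE = -0.8Δ_oct = -0.8 × 8500 = -6800 cm⁻¹.
High-spin has no excess pairs, so no pairing correction applies.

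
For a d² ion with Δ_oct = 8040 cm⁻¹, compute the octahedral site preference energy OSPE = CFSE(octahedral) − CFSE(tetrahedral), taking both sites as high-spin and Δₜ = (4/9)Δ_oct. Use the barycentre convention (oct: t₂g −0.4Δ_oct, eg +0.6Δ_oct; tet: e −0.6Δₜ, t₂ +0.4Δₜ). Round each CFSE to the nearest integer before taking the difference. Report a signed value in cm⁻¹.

-2144

In an octahedral site d² (HS) is t₂g² eg⁰, giving CFSE(oct) = -0.8Δ_oct = -6432 cm⁻¹.
Tetrahedral: e² t₂⁰, CFSE = 2(−0.6) + 0(+0.4) = -1.2Δₜ = -1.2 × (4/9) × 8040 = -4288 cm⁻¹.
Subtracting, OSPE = -6432 − (-4288) = -2144 cm⁻¹.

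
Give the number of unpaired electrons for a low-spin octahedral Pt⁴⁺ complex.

Group 10 minus oxidation state +4 gives a d⁶ configuration for Pt⁴⁺.
Configuration: t₂g⁶ eg⁰, giving 0 unpaired electrons.

0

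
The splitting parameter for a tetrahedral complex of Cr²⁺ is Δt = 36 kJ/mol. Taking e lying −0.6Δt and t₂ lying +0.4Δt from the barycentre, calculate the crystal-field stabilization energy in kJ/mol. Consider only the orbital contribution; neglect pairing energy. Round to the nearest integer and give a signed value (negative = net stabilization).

Group 6 minus oxidation state +2 gives a d⁴ configuration for Cr²⁺.
With tetrahedral geometry the complex is necessarily high-spin.
Electron filling gives e² t₂².
The orbital stabilization is -0.4Δt = -0.4 × 36 = -14 kJ/mol.

-14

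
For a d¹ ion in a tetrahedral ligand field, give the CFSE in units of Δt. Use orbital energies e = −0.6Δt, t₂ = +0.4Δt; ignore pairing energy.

Tetrahedral fields are weak (Δₜ ≈ 4/9 Δₒ), so electrons fill high-spin.
Configuration: e¹ t₂⁰.
CFSE = 1(-0.6Δt) + 0(0.4Δt) = -0.6Δt + 0.0Δt = -0.6Δt.

-0.6 Δt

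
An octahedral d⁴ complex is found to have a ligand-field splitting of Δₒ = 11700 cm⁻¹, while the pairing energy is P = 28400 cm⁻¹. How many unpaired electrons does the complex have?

With Δₒ < P the complex is high-spin.
That gives t₂g³ eg¹.
Unpaired electrons: 4.

4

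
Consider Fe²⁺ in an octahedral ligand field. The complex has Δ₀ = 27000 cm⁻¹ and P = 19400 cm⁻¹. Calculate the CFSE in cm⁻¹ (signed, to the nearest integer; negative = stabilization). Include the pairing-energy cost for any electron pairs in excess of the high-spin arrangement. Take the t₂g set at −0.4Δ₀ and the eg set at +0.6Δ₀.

-26000

Fe²⁺: group 8, so d-count = 8 − 2 = 6.
Here Δ₀ > P (27000 > 19400), so the low-spin state is favoured.
Configuration: t₂g⁶ eg⁰.
Orbital CFSE = -2.4Δ₀ = -2.4 × 27000 = -64800 cm⁻¹.
Excess pairs vs high-spin: 3 − 1 = 2; pairing cost = +38800 cm⁻¹.
Net CFSE = -64800 + 38800 = -26000 cm⁻¹.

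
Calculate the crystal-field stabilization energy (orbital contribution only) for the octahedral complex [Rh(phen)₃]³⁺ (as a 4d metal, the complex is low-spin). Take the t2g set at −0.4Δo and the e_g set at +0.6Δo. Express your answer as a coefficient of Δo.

phen is neutral, so the +3 overall charge sits on Rh: oxidation state +3.
Rh is in group 9, so Rh³⁺ is d⁶ (9 − 3 = 6).
Configuration: t2g^6 e_g^0.
CFSE = 6(-0.4Δo) + 0(0.6Δo) = -2.4Δo + 0.0Δo = -2.4Δo.

-2.4 Δo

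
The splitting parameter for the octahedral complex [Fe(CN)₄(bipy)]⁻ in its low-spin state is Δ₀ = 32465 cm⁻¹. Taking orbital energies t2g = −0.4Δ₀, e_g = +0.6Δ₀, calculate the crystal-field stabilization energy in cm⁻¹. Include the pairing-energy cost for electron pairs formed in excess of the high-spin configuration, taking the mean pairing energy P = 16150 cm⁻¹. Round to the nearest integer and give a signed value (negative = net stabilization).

Ligand charges: 4×(-1) from CN⁻ and 1×(+0) from bipy sum to -4; with overall charge -1, Fe is +3.
Fe³⁺: group 8, so d-count = 8 − 3 = 5.
Electron filling gives t2g^5 e_g^0.
The orbital stabilization is -2.0Δ₀ = -2.0 × 32465 = -64930 cm⁻¹.
High-spin d⁵ would be t2g^3 e_g^2 with 0 pairs; low-spin has 2, so 2 excess pairs cost +2P = +32300 cm⁻¹.
Combining: -64930 + 32300 = -32630 cm⁻¹.

-32630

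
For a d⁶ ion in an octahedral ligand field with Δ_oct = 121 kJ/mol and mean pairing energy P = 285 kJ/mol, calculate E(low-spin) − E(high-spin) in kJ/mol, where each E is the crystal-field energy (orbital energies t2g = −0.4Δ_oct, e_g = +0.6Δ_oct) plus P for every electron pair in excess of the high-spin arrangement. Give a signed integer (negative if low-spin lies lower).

328

High-spin: t2g^4 e_g^2, CFSE = -0.4Δ_oct = -48 kJ/mol.
Low-spin: t2g^6 e_g^0, orbital CFSE = -2.4Δ_oct = -290 kJ/mol; plus 2 excess pairs × P = +570 kJ/mol; total 280 kJ/mol.
Thus E(LS) − E(HS) = 328 kJ/mol.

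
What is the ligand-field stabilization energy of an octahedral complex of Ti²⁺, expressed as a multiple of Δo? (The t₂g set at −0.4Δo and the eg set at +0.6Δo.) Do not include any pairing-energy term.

-0.8 Δo

Group 4 minus oxidation state +2 gives a d² configuration for Ti²⁺.
Configuration: t₂g² eg⁰.
CFSE = 2(-0.4Δo) + 0(0.6Δo) = -0.8Δo + 0.0Δo = -0.8Δo.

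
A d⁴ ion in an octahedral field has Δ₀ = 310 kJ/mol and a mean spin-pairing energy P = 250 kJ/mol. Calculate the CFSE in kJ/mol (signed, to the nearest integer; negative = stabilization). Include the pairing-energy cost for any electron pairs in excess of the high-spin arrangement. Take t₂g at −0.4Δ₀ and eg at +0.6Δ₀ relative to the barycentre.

Here Δ₀ > P (310 > 250), so the low-spin state is favoured.
Configuration: t₂g⁴ eg⁰.
Orbital CFSE = -1.6Δ₀ = -1.6 × 310 = -496 kJ/mol.
Excess pairs vs high-spin: 1 − 0 = 1; pairing cost = +250 kJ/mol.
Net CFSE = -496 + 250 = -246 kJ/mol.

-246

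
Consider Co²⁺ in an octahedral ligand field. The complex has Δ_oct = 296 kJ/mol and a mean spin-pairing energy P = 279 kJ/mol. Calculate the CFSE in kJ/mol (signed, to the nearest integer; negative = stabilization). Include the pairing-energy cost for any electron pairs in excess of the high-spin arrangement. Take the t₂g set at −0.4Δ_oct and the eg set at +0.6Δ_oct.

Group 9 minus oxidation state +2 gives a d⁷ configuration for Co²⁺.
With Δ_oct > P the complex is low-spin.
Filling d⁷ accordingly: t₂g⁶ eg¹.
Orbital CFSE = -1.8Δ_oct = -1.8 × 296 = -533 kJ/mol.
Excess pairs vs high-spin: 3 − 2 = 1; pairing cost = +279 kJ/mol.
Net CFSE = -533 + 279 = -254 kJ/mol.

-254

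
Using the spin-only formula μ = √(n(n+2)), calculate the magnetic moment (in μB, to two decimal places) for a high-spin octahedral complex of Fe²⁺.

4.90 μB

Fe is in group 8, so Fe²⁺ is d⁶ (8 − 2 = 6).
Configuration: t₂g⁴ eg² → 4 unpaired electrons.
μ(spin-only) = √[4(4+2)] = √24 ≈ 4.90 μB.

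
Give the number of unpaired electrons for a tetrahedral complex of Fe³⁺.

Fe³⁺: group 8, so d-count = 8 − 3 = 5.
With tetrahedral geometry the complex is necessarily high-spin.
Configuration: e² t₂³, giving 5 unpaired electrons.

5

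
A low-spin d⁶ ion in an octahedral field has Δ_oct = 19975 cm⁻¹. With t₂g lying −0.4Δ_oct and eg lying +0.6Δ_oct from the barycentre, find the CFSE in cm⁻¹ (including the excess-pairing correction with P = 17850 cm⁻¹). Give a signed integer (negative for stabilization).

Configuration: t₂g⁶ eg⁰.
CFSE(orbital) = 6×(-0.4Δ_oct) + 0×(0.6Δ_oct) = -2.4Δ_oct; with Δ_oct = 19975 cm⁻¹ that is -47940 cm⁻¹.
Relative to high-spin t₂g⁴ eg² (1 paired), the low-spin configuration has 2 additional pairs, contributing +2 × 17850 = +35700 cm⁻¹.
Net CFSE = -47940 + 35700 = -12240 cm⁻¹.

-12240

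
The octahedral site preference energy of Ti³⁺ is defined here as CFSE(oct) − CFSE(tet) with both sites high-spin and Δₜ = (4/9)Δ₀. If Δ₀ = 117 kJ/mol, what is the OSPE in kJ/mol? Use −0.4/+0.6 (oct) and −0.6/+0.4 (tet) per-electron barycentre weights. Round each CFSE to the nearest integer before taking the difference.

Ti is in group 4, so Ti³⁺ is d¹ (4 − 3 = 1).
Octahedral (high-spin): t₂g¹ eg⁰, CFSE = 1(−0.4) + 0(+0.6) = -0.4Δ₀ = -0.4 × 117 = -47 kJ/mol.
Tetrahedral: e¹ t₂⁰, CFSE = 1(−0.6) + 0(+0.4) = -0.6Δₜ = -0.6 × (4/9) × 117 = -31 kJ/mol.
OSPE = CFSE(oct) − CFSE(tet) = -47 − (-31) = -16 kJ/mol.

-16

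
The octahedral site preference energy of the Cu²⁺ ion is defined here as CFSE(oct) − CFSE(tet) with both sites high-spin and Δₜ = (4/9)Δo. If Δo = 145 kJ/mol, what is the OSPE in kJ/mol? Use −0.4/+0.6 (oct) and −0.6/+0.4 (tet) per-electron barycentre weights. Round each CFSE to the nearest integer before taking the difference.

Cu²⁺: group 11, so d-count = 11 − 2 = 9.
Octahedral high-spin t₂g⁶ eg³: CFSE = -0.6 × 145 = -87 kJ/mol.
In a tetrahedral site the filling is e⁴ t₂⁵: CFSE(tet) = -0.4Δₜ = -0.4 × (4/9)(145) = -26 kJ/mol.
Subtracting, OSPE = -87 − (-26) = -61 kJ/mol.

-61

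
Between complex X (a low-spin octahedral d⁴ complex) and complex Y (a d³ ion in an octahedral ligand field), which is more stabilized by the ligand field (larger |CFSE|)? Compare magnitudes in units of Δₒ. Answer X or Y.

X

X: t₂g⁴ eg⁰, CFSE = -1.6Δₒ.
Y: t₂g³ eg⁰, CFSE = -1.2Δₒ.
So X has the larger |CFSE|.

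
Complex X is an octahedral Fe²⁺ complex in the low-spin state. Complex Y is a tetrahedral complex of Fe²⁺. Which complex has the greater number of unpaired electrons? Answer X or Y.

Y

X: Group 8 minus oxidation state +2 gives a d⁶ configuration for Fe²⁺; t2g^6 e_g^0 → 0 unpaired.
Y: Group 8 minus oxidation state +2 gives a d⁶ configuration for Fe²⁺; Tetrahedral splitting is small, so the complex is high-spin; e^3 t2^3 → 4 unpaired.
So Y has more unpaired electrons.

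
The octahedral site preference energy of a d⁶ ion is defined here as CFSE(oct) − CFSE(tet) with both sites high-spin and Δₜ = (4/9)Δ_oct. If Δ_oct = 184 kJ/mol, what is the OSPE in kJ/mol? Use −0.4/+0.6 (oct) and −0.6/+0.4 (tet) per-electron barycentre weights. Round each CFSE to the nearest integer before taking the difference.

-25

In an octahedral site d⁶ (HS) is t2g^4 e_g^2, giving CFSE(oct) = -0.4Δ_oct = -74 kJ/mol.
In a tetrahedral site the filling is e^3 t2^3: CFSE(tet) = -0.6Δₜ = -0.6 × (4/9)(184) = -49 kJ/mol.
OSPE = CFSE(oct) − CFSE(tet) = -74 − (-49) = -25 kJ/mol.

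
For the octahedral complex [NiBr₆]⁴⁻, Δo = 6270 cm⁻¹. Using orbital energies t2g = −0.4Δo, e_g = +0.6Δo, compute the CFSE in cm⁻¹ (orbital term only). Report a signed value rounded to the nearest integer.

-7524

Each Br⁻ contributes -1; 6 × (-1) = -6. With overall charge -4, Ni is in the +2 oxidation state.
Ni²⁺: group 10, so d-count = 10 − 2 = 8.
Electron filling gives t2g^6 e_g^2.
Orbital CFSE = 6(-0.4) + 2(0.6) = -1.2Δo = -1.2 × 6270 = -7524 cm⁻¹.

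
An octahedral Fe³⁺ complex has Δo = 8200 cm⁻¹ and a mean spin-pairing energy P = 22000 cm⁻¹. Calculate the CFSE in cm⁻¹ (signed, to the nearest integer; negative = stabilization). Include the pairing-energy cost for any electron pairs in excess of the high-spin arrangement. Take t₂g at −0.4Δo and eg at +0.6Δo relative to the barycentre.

0

Fe is in group 8, so Fe³⁺ is d⁵ (8 − 3 = 5).
Since Δo = 8200 cm⁻¹ < P = 22000 cm⁻¹, the complex adopts the high-spin configuration.
That gives t₂g³ eg².
Orbital CFSE = 0.0Δo = 0.0 × 8200 = 0 cm⁻¹.
High-spin has no excess pairs, so no pairing correction applies.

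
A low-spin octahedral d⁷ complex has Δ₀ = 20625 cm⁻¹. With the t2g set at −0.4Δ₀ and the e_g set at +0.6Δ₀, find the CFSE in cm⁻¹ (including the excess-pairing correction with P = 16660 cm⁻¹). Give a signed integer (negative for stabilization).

-20465

The d⁷ electrons fill as t2g^6 e_g^1.
The orbital stabilization is -1.8Δ₀ = -1.8 × 20625 = -37125 cm⁻¹.
High-spin d⁷ would be t2g^5 e_g^2 with 2 pairs; low-spin has 3, so 1 excess pair costs +1P = +16660 cm⁻¹.
Net CFSE = -37125 + 16660 = -20465 cm⁻¹.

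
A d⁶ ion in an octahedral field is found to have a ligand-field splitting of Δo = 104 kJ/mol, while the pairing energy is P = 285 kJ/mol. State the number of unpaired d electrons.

4

Here Δo < P (104 < 285), so the high-spin state is favoured.
That gives t₂g⁴ eg².
Unpaired electrons: 4.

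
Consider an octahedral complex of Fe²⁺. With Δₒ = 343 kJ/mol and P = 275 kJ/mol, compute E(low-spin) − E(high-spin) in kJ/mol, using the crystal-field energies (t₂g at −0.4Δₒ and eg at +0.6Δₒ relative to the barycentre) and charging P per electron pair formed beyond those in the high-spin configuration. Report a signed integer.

-136

Group 8 minus oxidation state +2 gives a d⁶ configuration for Fe²⁺.
In the high-spin limit (t₂g⁴ eg²) the orbital term is -0.4Δₒ = -137 kJ/mol, with no excess pairing.
For low-spin the configuration is t₂g⁶ eg⁰: orbital energy -2.4 × 343 = -823 kJ/mol, and 2 additional pairs relative to high-spin add 550 kJ/mol, giving -273 kJ/mol.
The difference is -273 − (-137) = -136 kJ/mol, so low-spin lies lower.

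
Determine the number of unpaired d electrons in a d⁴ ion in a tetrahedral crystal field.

4

With tetrahedral geometry the complex is necessarily high-spin.
Configuration: e² t₂², giving 4 unpaired electrons.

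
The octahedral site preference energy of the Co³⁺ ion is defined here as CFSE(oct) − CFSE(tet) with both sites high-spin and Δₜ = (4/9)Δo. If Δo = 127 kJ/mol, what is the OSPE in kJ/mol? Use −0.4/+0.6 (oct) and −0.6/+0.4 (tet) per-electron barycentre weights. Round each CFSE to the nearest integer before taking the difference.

-17

Co sits in group 9; removing 3 electrons leaves Co³⁺ with 9 − 3 = 6 d electrons.
In an octahedral site d⁶ (HS) is t₂g⁴ eg², giving CFSE(oct) = -0.4Δo = -51 kJ/mol.
In a tetrahedral site the filling is e³ t₂³: CFSE(tet) = -0.6Δₜ = -0.6 × (4/9)(127) = -34 kJ/mol.
OSPE = -51 − (-34) = -17 kJ/mol.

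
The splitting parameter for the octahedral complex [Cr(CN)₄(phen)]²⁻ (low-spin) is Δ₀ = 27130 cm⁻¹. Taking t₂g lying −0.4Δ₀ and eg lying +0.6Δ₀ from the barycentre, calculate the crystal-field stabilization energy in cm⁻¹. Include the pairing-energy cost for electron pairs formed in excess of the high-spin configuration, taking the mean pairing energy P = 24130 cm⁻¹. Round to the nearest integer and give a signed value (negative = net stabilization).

-19278

Ligand charges: 4×(-1) from CN⁻ and 1×(+0) from phen sum to -4; with overall charge -2, Cr is +2.
Cr is in group 6, so Cr²⁺ is d⁴ (6 − 2 = 4).
Electron filling gives t₂g⁴ eg⁰.
The orbital stabilization is -1.6Δ₀ = -1.6 × 27130 = -43408 cm⁻¹.
Relative to high-spin t₂g³ eg¹ (0 paired), the low-spin configuration has 1 additional pair, contributing +1 × 24130 = +24130 cm⁻¹.
Overall CFSE = -43408 + 24130 = -19278 cm⁻¹.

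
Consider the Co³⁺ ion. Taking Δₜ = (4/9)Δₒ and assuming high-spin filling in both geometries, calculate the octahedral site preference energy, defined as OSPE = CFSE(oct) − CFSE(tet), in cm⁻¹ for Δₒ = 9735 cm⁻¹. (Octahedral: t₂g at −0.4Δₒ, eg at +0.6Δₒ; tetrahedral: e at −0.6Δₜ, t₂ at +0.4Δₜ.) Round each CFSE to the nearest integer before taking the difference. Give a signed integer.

Co is in group 9, so Co³⁺ is d⁶ (9 − 3 = 6).
In an octahedral site d⁶ (HS) is t₂g⁴ eg², giving CFSE(oct) = -0.4Δₒ = -3894 cm⁻¹.
Tetrahedral e³ t₂³ gives -0.6Δₜ = -0.6 × (4/9) × 9735 = -2596 cm⁻¹.
OSPE = CFSE(oct) − CFSE(tet) = -3894 − (-2596) = -1298 cm⁻¹.

-1298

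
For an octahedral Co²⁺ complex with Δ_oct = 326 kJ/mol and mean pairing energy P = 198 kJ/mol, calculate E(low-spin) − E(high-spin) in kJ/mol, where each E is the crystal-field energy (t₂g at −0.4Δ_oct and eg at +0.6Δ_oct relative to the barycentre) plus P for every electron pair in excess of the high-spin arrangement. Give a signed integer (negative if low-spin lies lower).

-128

Group 9 minus oxidation state +2 gives a d⁷ configuration for Co²⁺.
In the high-spin limit (t₂g⁵ eg²) the orbital term is -0.8Δ_oct = -261 kJ/mol, with no excess pairing.
Low-spin t₂g⁶ eg¹ gives -1.8Δ_oct = -587 kJ/mol, but forming 1 extra pair costs 1P = 198 kJ/mol, so E(LS) = -587 + 198 = -389 kJ/mol.
E(LS) − E(HS) = -389 − (-261) = -128 kJ/mol.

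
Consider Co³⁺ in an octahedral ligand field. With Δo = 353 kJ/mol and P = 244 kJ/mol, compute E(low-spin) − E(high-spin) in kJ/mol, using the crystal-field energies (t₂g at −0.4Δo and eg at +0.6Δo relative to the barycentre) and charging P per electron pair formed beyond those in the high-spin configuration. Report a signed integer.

-218

Co³⁺: group 9, so d-count = 9 − 3 = 6.
High-spin d⁶ fills as t₂g⁴ eg² with CFSE 4(−0.4) + 2(+0.6) = -0.4Δo = -141 kJ/mol.
For low-spin the configuration is t₂g⁶ eg⁰: orbital energy -2.4 × 353 = -847 kJ/mol, and 2 additional pairs relative to high-spin add 488 kJ/mol, giving -359 kJ/mol.
E(LS) − E(HS) = -359 − (-141) = -218 kJ/mol.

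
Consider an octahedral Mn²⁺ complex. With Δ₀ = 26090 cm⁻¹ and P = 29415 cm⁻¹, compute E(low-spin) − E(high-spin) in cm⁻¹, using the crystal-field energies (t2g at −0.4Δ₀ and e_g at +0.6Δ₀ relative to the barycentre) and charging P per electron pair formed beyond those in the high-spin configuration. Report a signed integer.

6650

Group 7 minus oxidation state +2 gives a d⁵ configuration for Mn²⁺.
In the high-spin limit (t2g^3 e_g^2) the orbital term is 0.0Δ₀ = 0 cm⁻¹, with no excess pairing.
For low-spin the configuration is t2g^5 e_g^0: orbital energy -2.0 × 26090 = -52180 cm⁻¹, and 2 additional pairs relative to high-spin add 58830 cm⁻¹, giving 6650 cm⁻¹.
E(LS) − E(HS) = 6650 − (0) = 6650 cm⁻¹.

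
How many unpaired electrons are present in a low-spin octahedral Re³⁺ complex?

Re is in group 7, so Re³⁺ is d⁴ (7 − 3 = 4).
Configuration: t₂g⁴ eg⁰, giving 2 unpaired electrons.

2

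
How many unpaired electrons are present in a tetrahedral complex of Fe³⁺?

5

Fe³⁺: group 8, so d-count = 8 − 3 = 5.
With tetrahedral geometry the complex is necessarily high-spin.
Configuration: e² t₂³, giving 5 unpaired electrons.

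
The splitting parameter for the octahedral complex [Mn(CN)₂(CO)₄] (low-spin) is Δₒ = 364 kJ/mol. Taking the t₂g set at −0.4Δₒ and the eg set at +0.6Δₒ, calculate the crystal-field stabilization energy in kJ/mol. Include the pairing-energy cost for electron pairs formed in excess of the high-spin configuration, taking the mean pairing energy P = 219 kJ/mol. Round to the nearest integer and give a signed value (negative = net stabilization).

Ligand charges: 2×(-1) from CN⁻ and 4×(+0) from CO sum to -2; with overall charge +0, Mn is +2.
Mn sits in group 7; removing 2 electrons leaves Mn²⁺ with 7 − 2 = 5 d electrons.
Configuration: t₂g⁵ eg⁰.
Orbital CFSE = 5(-0.4) + 0(0.6) = -2.0Δₒ = -2.0 × 364 = -728 kJ/mol.
Pairing penalty: 2 pairs vs 0 in the high-spin reference → 2 extra × P = 438 kJ/mol.
Net CFSE = -728 + 438 = -290 kJ/mol.

-290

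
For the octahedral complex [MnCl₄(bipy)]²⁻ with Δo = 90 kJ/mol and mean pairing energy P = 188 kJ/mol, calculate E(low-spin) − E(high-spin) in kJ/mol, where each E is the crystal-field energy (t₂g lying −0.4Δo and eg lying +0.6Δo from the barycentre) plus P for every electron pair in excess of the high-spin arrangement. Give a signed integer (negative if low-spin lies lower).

Ligand charges: 4×(-1) from Cl⁻ and 1×(+0) from bipy sum to -4; with overall charge -2, Mn is +2.
Mn²⁺: group 7, so d-count = 7 − 2 = 5.
High-spin d⁵ fills as t₂g³ eg² with CFSE 3(−0.4) + 2(+0.6) = 0.0Δo = 0 kJ/mol.
For low-spin the configuration is t₂g⁵ eg⁰: orbital energy -2.0 × 90 = -180 kJ/mol, and 2 additional pairs relative to high-spin add 376 kJ/mol, giving 196 kJ/mol.
The difference is 196 − (0) = 196 kJ/mol, so high-spin lies lower.

196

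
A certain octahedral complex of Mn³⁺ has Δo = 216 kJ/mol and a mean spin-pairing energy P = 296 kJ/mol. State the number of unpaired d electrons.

Group 7 minus oxidation state +3 gives a d⁴ configuration for Mn³⁺.
Δo < P, so pairing is avoided: the ground state is high-spin.
That gives t2g^3 e_g^1.
Unpaired electrons: 4.

4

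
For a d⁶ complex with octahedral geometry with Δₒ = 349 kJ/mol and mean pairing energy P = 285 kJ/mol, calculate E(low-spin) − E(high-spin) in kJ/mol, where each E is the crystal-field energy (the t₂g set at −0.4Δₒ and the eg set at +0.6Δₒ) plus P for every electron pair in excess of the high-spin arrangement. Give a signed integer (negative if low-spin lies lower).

-128

In the high-spin limit (t₂g⁴ eg²) the orbital term is -0.4Δₒ = -140 kJ/mol, with no excess pairing.
Low-spin t₂g⁶ eg⁰ gives -2.4Δₒ = -838 kJ/mol, but forming 2 extra pairs costs 2P = 570 kJ/mol, so E(LS) = -838 + 570 = -268 kJ/mol.
The difference is -268 − (-140) = -128 kJ/mol, so low-spin lies lower.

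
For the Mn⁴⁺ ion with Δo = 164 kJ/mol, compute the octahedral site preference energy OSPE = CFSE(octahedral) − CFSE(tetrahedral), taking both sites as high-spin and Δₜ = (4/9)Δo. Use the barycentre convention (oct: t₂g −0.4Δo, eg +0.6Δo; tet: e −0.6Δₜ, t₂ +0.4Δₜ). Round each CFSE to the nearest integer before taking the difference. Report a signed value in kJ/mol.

Mn⁴⁺: group 7, so d-count = 7 − 4 = 3.
Octahedral high-spin t2g^3 e_g^0: CFSE = -1.2 × 164 = -197 kJ/mol.
Tetrahedral: e^2 t2^1, CFSE = 2(−0.6) + 1(+0.4) = -0.8Δₜ = -0.8 × (4/9) × 164 = -58 kJ/mol.
OSPE = CFSE(oct) − CFSE(tet) = -197 − (-58) = -139 kJ/mol.

-139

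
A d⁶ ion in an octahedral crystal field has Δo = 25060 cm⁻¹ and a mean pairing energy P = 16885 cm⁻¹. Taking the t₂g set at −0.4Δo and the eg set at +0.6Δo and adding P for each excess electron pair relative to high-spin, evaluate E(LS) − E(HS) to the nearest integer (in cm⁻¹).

In the high-spin limit (t₂g⁴ eg²) the orbital term is -0.4Δo = -10024 cm⁻¹, with no excess pairing.
Low-spin t₂g⁶ eg⁰ gives -2.4Δo = -60144 cm⁻¹, but forming 2 extra pairs costs 2P = 33770 cm⁻¹, so E(LS) = -60144 + 33770 = -26374 cm⁻¹.
The difference is -26374 − (-10024) = -16350 cm⁻¹, so low-spin lies lower.

-16350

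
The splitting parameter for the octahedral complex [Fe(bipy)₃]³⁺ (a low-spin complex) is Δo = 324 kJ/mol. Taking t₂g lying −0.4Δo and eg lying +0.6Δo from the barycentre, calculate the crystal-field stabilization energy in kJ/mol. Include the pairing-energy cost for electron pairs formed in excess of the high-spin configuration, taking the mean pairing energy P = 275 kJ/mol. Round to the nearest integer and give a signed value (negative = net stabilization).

-98

bipy is neutral, so the +3 overall charge sits on Fe: oxidation state +3.
Fe³⁺: group 8, so d-count = 8 − 3 = 5.
Configuration: t₂g⁵ eg⁰.
CFSE(orbital) = 5×(-0.4Δo) + 0×(0.6Δo) = -2.0Δo; with Δo = 324 kJ/mol that is -648 kJ/mol.
High-spin d⁵ would be t₂g³ eg² with 0 pairs; low-spin has 2, so 2 excess pairs cost +2P = +550 kJ/mol.
Combining: -648 + 550 = -98 kJ/mol.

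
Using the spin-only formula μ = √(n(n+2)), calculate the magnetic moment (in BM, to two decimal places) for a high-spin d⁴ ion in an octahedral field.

Configuration: t2g^3 e_g^1 → 4 unpaired electrons.
μ(spin-only) = √[4(4+2)] = √24 ≈ 4.90 BM.

4.90 BM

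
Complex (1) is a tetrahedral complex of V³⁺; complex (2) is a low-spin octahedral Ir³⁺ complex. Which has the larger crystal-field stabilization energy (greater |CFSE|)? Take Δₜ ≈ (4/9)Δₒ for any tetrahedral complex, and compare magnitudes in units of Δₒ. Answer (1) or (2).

(1): V³⁺: group 5, so d-count = 5 − 3 = 2; With tetrahedral geometry the complex is necessarily high-spin; e^2 t2^0, CFSE = -1.2Δₜ ≈ -0.53Δₒ.
(2): Ir is in group 9, so Ir³⁺ is d⁶ (9 − 3 = 6); t₂g⁶ eg⁰, CFSE = -2.4Δₒ.
So (2) has the larger |CFSE|.

(2)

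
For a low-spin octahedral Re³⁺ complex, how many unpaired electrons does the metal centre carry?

2

Group 7 minus oxidation state +3 gives a d⁴ configuration for Re³⁺.
Configuration: t₂g⁴ eg⁰, giving 2 unpaired electrons.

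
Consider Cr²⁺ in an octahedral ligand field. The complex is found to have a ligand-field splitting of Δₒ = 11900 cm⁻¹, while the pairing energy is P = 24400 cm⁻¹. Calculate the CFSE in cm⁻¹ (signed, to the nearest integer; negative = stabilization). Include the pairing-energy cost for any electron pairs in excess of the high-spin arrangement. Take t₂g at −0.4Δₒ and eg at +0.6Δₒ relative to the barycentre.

Group 6 minus oxidation state +2 gives a d⁴ configuration for Cr²⁺.
Here Δₒ < P (11900 < 24400), so the high-spin state is favoured.
Configuration: t₂g³ eg¹.
Orbital CFSE = -0.6Δₒ = -0.6 × 11900 = -7140 cm⁻¹.
High-spin has no excess pairs, so no pairing correction applies.

-7140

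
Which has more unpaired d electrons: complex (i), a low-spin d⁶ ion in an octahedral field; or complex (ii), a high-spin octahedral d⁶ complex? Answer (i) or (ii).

(ii)

(i): t2g^6 e_g^0 → 0 unpaired.
(ii): t₂g⁴ eg² → 4 unpaired.
So (ii) has more unpaired electrons.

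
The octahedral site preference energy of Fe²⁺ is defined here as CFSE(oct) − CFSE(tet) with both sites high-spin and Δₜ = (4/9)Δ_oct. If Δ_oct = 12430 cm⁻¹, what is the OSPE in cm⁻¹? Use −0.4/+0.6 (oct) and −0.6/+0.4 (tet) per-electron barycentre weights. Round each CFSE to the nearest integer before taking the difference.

-1657

Fe is in group 8, so Fe²⁺ is d⁶ (8 − 2 = 6).
Octahedral high-spin t₂g⁴ eg²: CFSE = -0.4 × 12430 = -4972 cm⁻¹.
Tetrahedral: e³ t₂³, CFSE = 3(−0.6) + 3(+0.4) = -0.6Δₜ = -0.6 × (4/9) × 12430 = -3315 cm⁻¹.
OSPE = CFSE(oct) − CFSE(tet) = -4972 − (-3315) = -1657 cm⁻¹.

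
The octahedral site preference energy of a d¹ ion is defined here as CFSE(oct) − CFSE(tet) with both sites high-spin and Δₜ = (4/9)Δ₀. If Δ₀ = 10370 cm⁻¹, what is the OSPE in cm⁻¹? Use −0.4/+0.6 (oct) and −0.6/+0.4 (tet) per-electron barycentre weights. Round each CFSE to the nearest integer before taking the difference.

Octahedral (high-spin): t2g^1 e_g^0, CFSE = 1(−0.4) + 0(+0.6) = -0.4Δ₀ = -0.4 × 10370 = -4148 cm⁻¹.
In a tetrahedral site the filling is e^1 t2^0: CFSE(tet) = -0.6Δₜ = -0.6 × (4/9)(10370) = -2765 cm⁻¹.
Subtracting, OSPE = -4148 − (-2765) = -1383 cm⁻¹.

-1383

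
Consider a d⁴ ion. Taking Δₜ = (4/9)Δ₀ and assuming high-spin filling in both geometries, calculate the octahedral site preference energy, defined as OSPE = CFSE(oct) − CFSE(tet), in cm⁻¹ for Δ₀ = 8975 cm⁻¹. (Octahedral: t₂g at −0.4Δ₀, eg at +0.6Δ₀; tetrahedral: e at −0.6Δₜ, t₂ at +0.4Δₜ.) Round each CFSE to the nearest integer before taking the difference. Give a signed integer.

Octahedral (high-spin): t₂g³ eg¹, CFSE = 3(−0.4) + 1(+0.6) = -0.6Δ₀ = -0.6 × 8975 = -5385 cm⁻¹.
In a tetrahedral site the filling is e² t₂²: CFSE(tet) = -0.4Δₜ = -0.4 × (4/9)(8975) = -1596 cm⁻¹.
OSPE = -5385 − (-1596) = -3789 cm⁻¹.

-3789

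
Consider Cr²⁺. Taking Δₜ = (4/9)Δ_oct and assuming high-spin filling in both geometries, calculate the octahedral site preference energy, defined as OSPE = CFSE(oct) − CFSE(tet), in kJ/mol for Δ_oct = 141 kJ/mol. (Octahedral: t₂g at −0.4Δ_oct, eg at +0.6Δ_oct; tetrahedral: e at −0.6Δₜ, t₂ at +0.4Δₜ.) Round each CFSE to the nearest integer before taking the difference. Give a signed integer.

-60

Cr sits in group 6; removing 2 electrons leaves Cr²⁺ with 6 − 2 = 4 d electrons.
Octahedral (high-spin): t2g^3 e_g^1, CFSE = 3(−0.4) + 1(+0.6) = -0.6Δ_oct = -0.6 × 141 = -85 kJ/mol.
Tetrahedral e^2 t2^2 gives -0.4Δₜ = -0.4 × (4/9) × 141 = -25 kJ/mol.
OSPE = CFSE(oct) − CFSE(tet) = -85 − (-25) = -60 kJ/mol.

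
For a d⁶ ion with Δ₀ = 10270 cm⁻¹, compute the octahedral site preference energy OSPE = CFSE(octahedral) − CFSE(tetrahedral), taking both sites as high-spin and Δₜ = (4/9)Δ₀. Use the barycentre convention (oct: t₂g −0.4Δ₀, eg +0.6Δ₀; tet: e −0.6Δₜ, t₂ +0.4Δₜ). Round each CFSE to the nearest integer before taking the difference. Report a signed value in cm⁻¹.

-1369

Octahedral (high-spin): t₂g⁴ eg², CFSE = 4(−0.4) + 2(+0.6) = -0.4Δ₀ = -0.4 × 10270 = -4108 cm⁻¹.
Tetrahedral: e³ t₂³, CFSE = 3(−0.6) + 3(+0.4) = -0.6Δₜ = -0.6 × (4/9) × 10270 = -2739 cm⁻¹.
OSPE = -4108 − (-2739) = -1369 cm⁻¹.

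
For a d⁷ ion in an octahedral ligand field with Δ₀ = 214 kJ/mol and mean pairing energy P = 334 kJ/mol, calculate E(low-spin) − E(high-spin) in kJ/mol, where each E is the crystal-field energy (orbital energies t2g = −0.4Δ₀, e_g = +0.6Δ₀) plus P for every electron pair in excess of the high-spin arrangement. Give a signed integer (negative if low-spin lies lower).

High-spin d⁷ fills as t2g^5 e_g^2 with CFSE 5(−0.4) + 2(+0.6) = -0.8Δ₀ = -171 kJ/mol.
Low-spin t2g^6 e_g^1 gives -1.8Δ₀ = -385 kJ/mol, but forming 1 extra pair costs 1P = 334 kJ/mol, so E(LS) = -385 + 334 = -51 kJ/mol.
The difference is -51 − (-171) = 120 kJ/mol, so high-spin lies lower.

120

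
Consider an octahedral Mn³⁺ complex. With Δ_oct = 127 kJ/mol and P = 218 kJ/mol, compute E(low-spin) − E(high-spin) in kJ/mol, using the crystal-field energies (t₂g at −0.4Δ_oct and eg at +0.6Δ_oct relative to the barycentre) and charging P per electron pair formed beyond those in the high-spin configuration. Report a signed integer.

91

Mn is in group 7, so Mn³⁺ is d⁴ (7 − 3 = 4).
High-spin: t₂g³ eg¹, CFSE = -0.6Δ_oct = -76 kJ/mol.
Low-spin: t₂g⁴ eg⁰, orbital CFSE = -1.6Δ_oct = -203 kJ/mol; plus 1 excess pair × P = +218 kJ/mol; total 15 kJ/mol.
The difference is 15 − (-76) = 91 kJ/mol, so high-spin lies lower.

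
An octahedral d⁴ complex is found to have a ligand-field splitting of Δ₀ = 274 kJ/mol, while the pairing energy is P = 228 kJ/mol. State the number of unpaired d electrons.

Here Δ₀ > P (274 > 228), so the low-spin state is favoured.
Filling d⁴ accordingly: t2g^4 e_g^0.
Unpaired electrons: 2.

2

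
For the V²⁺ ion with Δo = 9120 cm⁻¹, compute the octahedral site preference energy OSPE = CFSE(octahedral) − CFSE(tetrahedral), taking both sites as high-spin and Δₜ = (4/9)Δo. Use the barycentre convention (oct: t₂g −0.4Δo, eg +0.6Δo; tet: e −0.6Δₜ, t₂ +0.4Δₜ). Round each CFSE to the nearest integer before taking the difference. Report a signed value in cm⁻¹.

-7701

V sits in group 5; removing 2 electrons leaves V²⁺ with 5 − 2 = 3 d electrons.
Octahedral (high-spin): t₂g³ eg⁰, CFSE = 3(−0.4) + 0(+0.6) = -1.2Δo = -1.2 × 9120 = -10944 cm⁻¹.
Tetrahedral e² t₂¹ gives -0.8Δₜ = -0.8 × (4/9) × 9120 = -3243 cm⁻¹.
Subtracting, OSPE = -10944 − (-3243) = -7701 cm⁻¹.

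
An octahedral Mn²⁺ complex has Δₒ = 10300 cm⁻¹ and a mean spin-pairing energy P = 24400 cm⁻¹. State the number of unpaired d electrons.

5

Mn sits in group 7; removing 2 electrons leaves Mn²⁺ with 7 − 2 = 5 d electrons.
Here Δₒ < P (10300 < 24400), so the high-spin state is favoured.
Filling d⁵ accordingly: t2g^3 e_g^2.
Unpaired electrons: 5.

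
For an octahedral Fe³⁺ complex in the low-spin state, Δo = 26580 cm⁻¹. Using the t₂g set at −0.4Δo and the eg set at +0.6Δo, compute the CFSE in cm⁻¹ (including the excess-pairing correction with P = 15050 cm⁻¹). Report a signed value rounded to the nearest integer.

-23060

Fe³⁺: group 8, so d-count = 8 − 3 = 5.
Electron filling gives t₂g⁵ eg⁰.
CFSE(orbital) = 5×(-0.4Δo) + 0×(0.6Δo) = -2.0Δo; with Δo = 26580 cm⁻¹ that is -53160 cm⁻¹.
Relative to high-spin t₂g³ eg² (0 paired), the low-spin configuration has 2 additional pairs, contributing +2 × 15050 = +30100 cm⁻¹.
Overall CFSE = -53160 + 30100 = -23060 cm⁻¹.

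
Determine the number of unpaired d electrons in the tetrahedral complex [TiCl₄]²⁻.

2

Each Cl⁻ contributes -1; 4 × (-1) = -4. With overall charge -2, Ti is in the +2 oxidation state.
Ti is in group 4, so Ti²⁺ is d² (4 − 2 = 2).
Tetrahedral splitting is small, so the complex is high-spin.
Configuration: e^2 t2^0, giving 2 unpaired electrons.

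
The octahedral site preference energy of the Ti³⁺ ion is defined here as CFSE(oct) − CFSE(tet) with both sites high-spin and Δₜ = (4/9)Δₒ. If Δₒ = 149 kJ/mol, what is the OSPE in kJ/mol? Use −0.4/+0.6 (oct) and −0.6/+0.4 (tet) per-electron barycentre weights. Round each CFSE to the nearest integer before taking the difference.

Ti is in group 4, so Ti³⁺ is d¹ (4 − 3 = 1).
Octahedral (high-spin): t₂g¹ eg⁰, CFSE = 1(−0.4) + 0(+0.6) = -0.4Δₒ = -0.4 × 149 = -60 kJ/mol.
Tetrahedral e¹ t₂⁰ gives -0.6Δₜ = -0.6 × (4/9) × 149 = -40 kJ/mol.
OSPE = CFSE(oct) − CFSE(tet) = -60 − (-40) = -20 kJ/mol.

-20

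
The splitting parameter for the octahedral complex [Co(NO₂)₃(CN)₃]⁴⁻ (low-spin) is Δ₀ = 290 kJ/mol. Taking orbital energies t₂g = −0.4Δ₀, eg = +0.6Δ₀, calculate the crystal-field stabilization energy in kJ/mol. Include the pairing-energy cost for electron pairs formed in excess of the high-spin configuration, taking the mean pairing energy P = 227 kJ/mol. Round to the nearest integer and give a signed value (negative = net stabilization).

Ligand charges: 3×(-1) from NO₂⁻ and 3×(-1) from CN⁻ sum to -6; with overall charge -4, Co is +2.
Co sits in group 9; removing 2 electrons leaves Co²⁺ with 9 − 2 = 7 d electrons.
Electron filling gives t₂g⁶ eg¹.
The orbital stabilization is -1.8Δ₀ = -1.8 × 290 = -522 kJ/mol.
Relative to high-spin t₂g⁵ eg² (2 paired), the low-spin configuration has 1 additional pair, contributing +1 × 227 = +227 kJ/mol.
Combining: -522 + 227 = -295 kJ/mol.

-295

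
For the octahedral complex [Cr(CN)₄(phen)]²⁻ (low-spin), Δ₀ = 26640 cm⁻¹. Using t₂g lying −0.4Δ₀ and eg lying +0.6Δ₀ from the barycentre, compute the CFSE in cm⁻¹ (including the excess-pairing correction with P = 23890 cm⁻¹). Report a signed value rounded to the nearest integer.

-18734

Ligand charges: 4×(-1) from CN⁻ and 1×(+0) from phen sum to -4; with overall charge -2, Cr is +2.
Group 6 minus oxidation state +2 gives a d⁴ configuration for Cr²⁺.
Configuration: t₂g⁴ eg⁰.
The orbital stabilization is -1.6Δ₀ = -1.6 × 26640 = -42624 cm⁻¹.
High-spin d⁴ would be t₂g³ eg¹ with 0 pairs; low-spin has 1, so 1 excess pair costs +1P = +23890 cm⁻¹.
Overall CFSE = -42624 + 23890 = -18734 cm⁻¹.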